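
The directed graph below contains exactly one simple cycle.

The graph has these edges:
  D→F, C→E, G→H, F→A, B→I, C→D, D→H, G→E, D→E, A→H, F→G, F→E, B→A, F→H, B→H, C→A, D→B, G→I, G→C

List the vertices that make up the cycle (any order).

DFS with gray/black marking from D:
D gray
  E gray
  E black
  H gray
  H black
  B gray
    I gray
    I black
    B→H: H black — skip
    A gray
      A→H: H black — skip
    A black
  B black
  F gray
    F→E: E black — skip
    F→A: A black — skip
    F→H: H black — skip
    G gray
      G→H: H black — skip
      C gray
        C→E: E black — skip
        C→D: D is gray → back edge
Back edge closes the cycle D → F → G → C → D; its vertices are {C, D, F, G}.

C, D, F, G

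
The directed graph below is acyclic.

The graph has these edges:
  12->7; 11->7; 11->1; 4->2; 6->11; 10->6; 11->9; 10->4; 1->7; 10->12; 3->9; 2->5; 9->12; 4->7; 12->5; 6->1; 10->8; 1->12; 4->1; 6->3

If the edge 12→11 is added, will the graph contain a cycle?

Adding 12→11 creates a cycle iff 11 can already reach 12.
Path from 11: 11 → 9 → 12.
So 11 → … → 12 → 11 is a cycle.

Yes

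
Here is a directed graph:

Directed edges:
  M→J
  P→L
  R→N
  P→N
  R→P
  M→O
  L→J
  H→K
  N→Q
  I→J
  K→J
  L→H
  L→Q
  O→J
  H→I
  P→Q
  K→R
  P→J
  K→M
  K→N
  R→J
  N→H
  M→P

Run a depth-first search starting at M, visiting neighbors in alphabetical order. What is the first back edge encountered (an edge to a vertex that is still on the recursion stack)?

K→M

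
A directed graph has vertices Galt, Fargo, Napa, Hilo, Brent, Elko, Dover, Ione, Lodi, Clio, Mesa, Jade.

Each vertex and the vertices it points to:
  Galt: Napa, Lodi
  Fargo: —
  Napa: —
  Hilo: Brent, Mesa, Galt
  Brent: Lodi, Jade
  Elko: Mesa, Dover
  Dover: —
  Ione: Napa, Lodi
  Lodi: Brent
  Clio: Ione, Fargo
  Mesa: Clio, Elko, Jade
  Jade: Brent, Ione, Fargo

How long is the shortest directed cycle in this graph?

For each vertex v, BFS finds the shortest path from v back to v.
The shortest such closed walk is Mesa → Elko → Mesa, length 2.

2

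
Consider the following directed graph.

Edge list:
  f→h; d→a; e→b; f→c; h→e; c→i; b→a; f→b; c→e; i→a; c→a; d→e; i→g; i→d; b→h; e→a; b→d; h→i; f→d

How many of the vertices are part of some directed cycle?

5

A vertex is on a directed cycle iff it belongs to a strongly connected component of size ≥ 2 (or has a self-loop).
The vertices on cycles are {b, d, e, h, i} — 5 in total.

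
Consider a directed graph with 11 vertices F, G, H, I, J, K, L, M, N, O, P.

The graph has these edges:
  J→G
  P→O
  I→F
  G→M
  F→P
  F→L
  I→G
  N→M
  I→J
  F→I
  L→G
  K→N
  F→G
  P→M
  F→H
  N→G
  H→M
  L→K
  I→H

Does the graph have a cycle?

DFS with white/gray/black marking, starting from J:
J gray
  G gray
    M gray
    M black
  G black
J black
F gray
  H gray
    H→M: M black — skip
  H black
  F→G: G black — skip
  I gray
    I→G: G black — skip
    I→F: F is gray → back edge
Back edge found, so a cycle exists: F → I → F.

Yes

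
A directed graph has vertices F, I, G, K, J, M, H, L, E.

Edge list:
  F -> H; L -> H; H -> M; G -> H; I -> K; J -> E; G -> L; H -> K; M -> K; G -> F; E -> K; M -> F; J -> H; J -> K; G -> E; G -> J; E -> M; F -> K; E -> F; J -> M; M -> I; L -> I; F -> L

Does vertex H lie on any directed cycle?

Yes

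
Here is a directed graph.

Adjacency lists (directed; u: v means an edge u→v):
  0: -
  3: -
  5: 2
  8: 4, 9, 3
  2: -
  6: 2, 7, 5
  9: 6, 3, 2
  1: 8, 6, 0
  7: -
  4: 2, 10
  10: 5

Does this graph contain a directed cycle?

No

DFS with white/gray/black marking, starting from 5:
5 gray
  2 gray
  2 black
5 black
0 gray
0 black
3 gray
3 black
8 gray
  4 gray
    4→2: 2 black — skip
    10 gray
      10→5: 5 black — skip
    10 black
  4 black
  9 gray
    6 gray
      6→2: 2 black — skip
      7 gray
      7 black
      6→5: 5 black — skip
    6 black
    9→3: 3 black — skip
    9→2: 2 black — skip
  9 black
  8→3: 3 black — skip
8 black
1 gray
  1→8: 8 black — skip
  1→6: 6 black — skip
  1→0: 0 black — skip
1 black
Every edge goes to a white or black vertex — no back edge, so the graph is acyclic.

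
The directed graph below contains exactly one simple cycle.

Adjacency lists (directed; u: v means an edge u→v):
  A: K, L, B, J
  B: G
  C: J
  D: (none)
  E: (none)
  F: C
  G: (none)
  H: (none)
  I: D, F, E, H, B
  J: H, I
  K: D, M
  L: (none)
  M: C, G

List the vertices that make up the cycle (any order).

C, F, I, J

DFS with gray/black marking from J:
J gray
  H gray
  H black
  I gray
    D gray
    D black
    F gray
      C gray
        C→J: J is gray → back edge
Back edge closes the cycle J → I → F → C → J; its vertices are {C, F, I, J}.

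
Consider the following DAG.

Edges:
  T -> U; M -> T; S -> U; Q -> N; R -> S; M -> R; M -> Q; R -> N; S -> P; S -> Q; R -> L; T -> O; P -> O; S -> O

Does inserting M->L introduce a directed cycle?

Adding M→L creates a cycle iff L can already reach M.
Explore from L: no path reaches M. The graph stays acyclic.

No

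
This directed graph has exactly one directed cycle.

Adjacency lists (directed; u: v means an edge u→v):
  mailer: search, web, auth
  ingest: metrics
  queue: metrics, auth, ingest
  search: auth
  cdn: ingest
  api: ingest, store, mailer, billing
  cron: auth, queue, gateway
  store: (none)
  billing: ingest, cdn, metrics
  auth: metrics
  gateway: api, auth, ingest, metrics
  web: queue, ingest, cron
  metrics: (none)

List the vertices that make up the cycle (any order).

api, web, cron, mailer, gateway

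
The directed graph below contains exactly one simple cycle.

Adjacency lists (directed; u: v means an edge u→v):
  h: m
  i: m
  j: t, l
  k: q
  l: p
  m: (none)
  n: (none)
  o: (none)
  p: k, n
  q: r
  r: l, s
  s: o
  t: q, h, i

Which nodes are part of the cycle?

k, l, p, q, r

DFS with gray/black marking from l:
l gray
  p gray
    k gray
      q gray
        r gray
          r→l: l is gray → back edge
Back edge closes the cycle l → p → k → q → r → l; its vertices are {k, l, p, q, r}.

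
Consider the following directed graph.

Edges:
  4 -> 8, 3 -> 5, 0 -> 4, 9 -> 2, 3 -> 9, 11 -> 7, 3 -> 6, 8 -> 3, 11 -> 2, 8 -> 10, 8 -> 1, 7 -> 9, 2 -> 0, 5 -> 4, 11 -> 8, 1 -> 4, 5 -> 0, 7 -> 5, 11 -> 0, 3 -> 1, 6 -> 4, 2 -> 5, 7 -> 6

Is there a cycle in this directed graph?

Yes

DFS with white/gray/black marking, starting from 0:
0 gray
  4 gray
    8 gray
      3 gray
        9 gray
          2 gray
            2→0: 0 is gray → back edge
Back edge found, so a cycle exists: 0 → 4 → 8 → 3 → 9 → 2 → 0.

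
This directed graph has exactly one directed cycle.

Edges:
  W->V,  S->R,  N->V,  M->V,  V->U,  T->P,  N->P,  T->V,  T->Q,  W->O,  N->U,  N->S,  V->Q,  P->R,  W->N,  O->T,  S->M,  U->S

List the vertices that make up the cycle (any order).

DFS with gray/black marking from U:
U gray
  S gray
    R gray
    R black
    M gray
      V gray
        V→U: U is gray → back edge
Back edge closes the cycle U → S → M → V → U; its vertices are {M, S, U, V}.

M, S, U, V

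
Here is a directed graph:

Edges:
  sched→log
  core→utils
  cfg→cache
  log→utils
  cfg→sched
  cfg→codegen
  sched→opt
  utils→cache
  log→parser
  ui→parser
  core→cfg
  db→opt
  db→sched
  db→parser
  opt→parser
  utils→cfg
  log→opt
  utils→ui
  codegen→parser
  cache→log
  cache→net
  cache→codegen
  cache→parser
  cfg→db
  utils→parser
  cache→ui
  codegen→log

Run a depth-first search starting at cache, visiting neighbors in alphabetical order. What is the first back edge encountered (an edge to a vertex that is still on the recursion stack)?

utils→cache

DFS from cache (visiting neighbors in alphabetical order); mark gray on enter, black on exit:
cache gray
  codegen gray
    log gray
      opt gray
        parser gray
        parser black
      opt black
      log→parser: parser black — skip
      utils gray
        utils→cache: cache is gray → back edge
First back edge: utils → cache.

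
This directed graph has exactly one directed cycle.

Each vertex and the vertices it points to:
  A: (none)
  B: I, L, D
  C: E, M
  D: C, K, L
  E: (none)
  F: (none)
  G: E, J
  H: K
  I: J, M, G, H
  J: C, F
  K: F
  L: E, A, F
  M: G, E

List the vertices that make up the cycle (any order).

C, G, J, M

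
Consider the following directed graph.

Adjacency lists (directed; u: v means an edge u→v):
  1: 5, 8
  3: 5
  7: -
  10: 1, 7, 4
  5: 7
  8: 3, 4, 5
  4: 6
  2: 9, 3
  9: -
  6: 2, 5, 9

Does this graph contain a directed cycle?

No

DFS with white/gray/black marking, starting from 6:
6 gray
  2 gray
    9 gray
    9 black
    3 gray
      5 gray
        7 gray
        7 black
      5 black
    3 black
  2 black
  6→5: 5 black — skip
  6→9: 9 black — skip
6 black
1 gray
  1→5: 5 black — skip
  8 gray
    8→3: 3 black — skip
    4 gray
      4→6: 6 black — skip
    4 black
    8→5: 5 black — skip
  8 black
1 black
10 gray
  10→1: 1 black — skip
  10→7: 7 black — skip
  10→4: 4 black — skip
10 black
Every edge goes to a white or black vertex — no back edge, so the graph is acyclic.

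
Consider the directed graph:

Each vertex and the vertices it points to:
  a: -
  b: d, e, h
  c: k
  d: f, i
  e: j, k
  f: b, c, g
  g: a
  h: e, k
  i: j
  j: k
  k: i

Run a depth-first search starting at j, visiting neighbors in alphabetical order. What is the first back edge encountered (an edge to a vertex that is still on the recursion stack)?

DFS from j (visiting neighbors in alphabetical order); mark gray on enter, black on exit:
j gray
  k gray
    i gray
      i→j: j is gray → back edge
First back edge: i → j.

i→j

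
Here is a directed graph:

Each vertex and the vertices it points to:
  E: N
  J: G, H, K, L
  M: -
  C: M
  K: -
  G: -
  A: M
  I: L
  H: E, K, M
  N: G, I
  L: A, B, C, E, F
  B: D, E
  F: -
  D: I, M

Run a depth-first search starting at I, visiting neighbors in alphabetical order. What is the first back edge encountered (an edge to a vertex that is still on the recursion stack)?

DFS from I (visiting neighbors in alphabetical order); mark gray on enter, black on exit:
I gray
  L gray
    A gray
      M gray
      M black
    A black
    B gray
      D gray
        D→I: I is gray → back edge
First back edge: D → I.

D->I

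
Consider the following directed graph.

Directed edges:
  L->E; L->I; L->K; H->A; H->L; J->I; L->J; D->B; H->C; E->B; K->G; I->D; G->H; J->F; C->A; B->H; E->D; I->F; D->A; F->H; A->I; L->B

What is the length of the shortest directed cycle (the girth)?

3

For each vertex v, BFS finds the shortest path from v back to v.
The shortest such closed walk is H → L → B → H, length 3.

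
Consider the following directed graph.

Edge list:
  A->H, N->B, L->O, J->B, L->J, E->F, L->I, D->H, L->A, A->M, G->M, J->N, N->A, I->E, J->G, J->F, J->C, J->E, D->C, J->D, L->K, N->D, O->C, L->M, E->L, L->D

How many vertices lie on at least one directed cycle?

4

A vertex is on a directed cycle iff it belongs to a strongly connected component of size ≥ 2 (or has a self-loop).
The vertices on cycles are {E, I, J, L} — 4 in total.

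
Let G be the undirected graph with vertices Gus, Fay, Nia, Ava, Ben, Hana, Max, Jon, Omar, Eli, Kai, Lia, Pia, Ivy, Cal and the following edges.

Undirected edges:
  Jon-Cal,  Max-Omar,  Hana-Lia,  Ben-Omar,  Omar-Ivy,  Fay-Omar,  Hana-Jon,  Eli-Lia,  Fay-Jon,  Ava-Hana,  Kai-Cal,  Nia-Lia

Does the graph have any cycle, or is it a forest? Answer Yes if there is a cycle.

No

DFS, tracking each vertex's parent; an edge to a visited non-parent vertex closes a cycle.
Start from Fay:
visit Fay (parent –)
  visit Omar (parent Fay)
    visit Max (parent Omar)
      Max–Omar: parent, skip
    visit Ben (parent Omar)
      Ben–Omar: parent, skip
    visit Ivy (parent Omar)
      Ivy–Omar: parent, skip
    Omar–Fay: parent, skip
  visit Jon (parent Fay)
    Jon–Fay: parent, skip
    visit Hana (parent Jon)
      visit Lia (parent Hana)
        Lia–Hana: parent, skip
        visit Nia (parent Lia)
          Nia–Lia: parent, skip
        visit Eli (parent Lia)
          Eli–Lia: parent, skip
      visit Ava (parent Hana)
        Ava–Hana: parent, skip
      Hana–Jon: parent, skip
    visit Cal (parent Jon)
      Cal–Jon: parent, skip
      visit Kai (parent Cal)
        Kai–Cal: parent, skip
visit Gus (parent –)
visit Pia (parent –)
No non-parent visited neighbor found — the graph is a forest.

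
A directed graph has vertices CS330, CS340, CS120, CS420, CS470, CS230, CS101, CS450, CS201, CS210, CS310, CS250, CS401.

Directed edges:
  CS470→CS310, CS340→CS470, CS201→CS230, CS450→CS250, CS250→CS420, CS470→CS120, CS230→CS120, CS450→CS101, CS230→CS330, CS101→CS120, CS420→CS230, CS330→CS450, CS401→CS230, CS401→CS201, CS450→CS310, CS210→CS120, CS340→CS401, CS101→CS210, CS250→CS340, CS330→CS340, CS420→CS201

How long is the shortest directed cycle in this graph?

4

For each vertex v, BFS finds the shortest path from v back to v.
The shortest such closed walk is CS330 → CS340 → CS401 → CS230 → CS330, length 4.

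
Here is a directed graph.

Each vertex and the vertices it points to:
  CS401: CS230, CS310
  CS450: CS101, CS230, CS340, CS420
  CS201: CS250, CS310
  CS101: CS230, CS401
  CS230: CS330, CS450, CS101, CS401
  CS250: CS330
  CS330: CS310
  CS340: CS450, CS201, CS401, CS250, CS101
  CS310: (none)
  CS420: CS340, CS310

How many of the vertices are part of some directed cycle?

6

A vertex is on a directed cycle iff it belongs to a strongly connected component of size ≥ 2 (or has a self-loop).
The vertices on cycles are {CS101, CS230, CS340, CS401, CS420, CS450} — 6 in total.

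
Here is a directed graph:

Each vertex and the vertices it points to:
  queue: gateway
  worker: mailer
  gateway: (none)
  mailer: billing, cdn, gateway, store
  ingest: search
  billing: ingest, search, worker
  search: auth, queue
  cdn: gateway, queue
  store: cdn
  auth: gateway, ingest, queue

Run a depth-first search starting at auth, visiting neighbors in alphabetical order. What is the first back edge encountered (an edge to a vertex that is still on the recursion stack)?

DFS from auth (visiting neighbors in alphabetical order); mark gray on enter, black on exit:
auth gray
  gateway gray
  gateway black
  ingest gray
    search gray
      search→auth: auth is gray → back edge
First back edge: search → auth.

search->auth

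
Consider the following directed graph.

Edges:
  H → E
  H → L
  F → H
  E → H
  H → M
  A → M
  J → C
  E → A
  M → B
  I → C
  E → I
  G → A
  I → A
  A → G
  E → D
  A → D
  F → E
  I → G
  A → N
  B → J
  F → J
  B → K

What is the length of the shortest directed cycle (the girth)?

For each vertex v, BFS finds the shortest path from v back to v.
The shortest such closed walk is E → H → E, length 2.

2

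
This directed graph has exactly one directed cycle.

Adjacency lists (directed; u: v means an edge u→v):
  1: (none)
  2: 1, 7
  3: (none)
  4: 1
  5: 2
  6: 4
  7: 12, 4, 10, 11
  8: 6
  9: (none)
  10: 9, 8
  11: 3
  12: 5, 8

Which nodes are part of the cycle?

2, 5, 7, 12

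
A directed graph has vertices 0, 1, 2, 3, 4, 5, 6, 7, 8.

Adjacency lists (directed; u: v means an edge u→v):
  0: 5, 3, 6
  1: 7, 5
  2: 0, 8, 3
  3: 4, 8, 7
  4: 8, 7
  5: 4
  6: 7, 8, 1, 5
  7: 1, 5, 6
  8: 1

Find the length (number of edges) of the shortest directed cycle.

2

For each vertex v, BFS finds the shortest path from v back to v.
The shortest such closed walk is 6 → 7 → 6, length 2.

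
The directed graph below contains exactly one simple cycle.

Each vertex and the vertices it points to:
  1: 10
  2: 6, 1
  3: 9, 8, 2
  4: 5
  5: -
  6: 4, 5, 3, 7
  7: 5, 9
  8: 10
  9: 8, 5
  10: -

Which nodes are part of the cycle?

DFS with gray/black marking from 6:
6 gray
  4 gray
    5 gray
    5 black
  4 black
  6→5: 5 black — skip
  3 gray
    9 gray
      8 gray
        10 gray
        10 black
      8 black
      9→5: 5 black — skip
    9 black
    3→8: 8 black — skip
    2 gray
      2→6: 6 is gray → back edge
Back edge closes the cycle 6 → 3 → 2 → 6; its vertices are {2, 3, 6}.

2, 3, 6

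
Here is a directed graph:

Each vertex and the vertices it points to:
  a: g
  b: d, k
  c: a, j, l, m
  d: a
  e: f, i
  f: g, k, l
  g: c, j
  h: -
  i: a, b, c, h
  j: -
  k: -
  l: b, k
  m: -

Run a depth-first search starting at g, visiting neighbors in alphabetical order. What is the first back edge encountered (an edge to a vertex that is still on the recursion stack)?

DFS from g (visiting neighbors in alphabetical order); mark gray on enter, black on exit:
g gray
  c gray
    a gray
      a→g: g is gray → back edge
First back edge: a → g.

a->g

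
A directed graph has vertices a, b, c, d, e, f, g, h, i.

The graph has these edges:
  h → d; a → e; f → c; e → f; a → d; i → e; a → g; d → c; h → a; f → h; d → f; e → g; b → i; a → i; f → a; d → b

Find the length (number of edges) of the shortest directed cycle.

3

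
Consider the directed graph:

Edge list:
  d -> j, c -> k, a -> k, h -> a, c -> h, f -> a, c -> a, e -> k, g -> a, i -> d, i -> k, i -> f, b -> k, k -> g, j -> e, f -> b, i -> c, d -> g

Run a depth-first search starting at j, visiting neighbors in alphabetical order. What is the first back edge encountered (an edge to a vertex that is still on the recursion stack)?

DFS from j (visiting neighbors in alphabetical order); mark gray on enter, black on exit:
j gray
  e gray
    k gray
      g gray
        a gray
          a→k: k is gray → back edge
First back edge: a → k.

a→k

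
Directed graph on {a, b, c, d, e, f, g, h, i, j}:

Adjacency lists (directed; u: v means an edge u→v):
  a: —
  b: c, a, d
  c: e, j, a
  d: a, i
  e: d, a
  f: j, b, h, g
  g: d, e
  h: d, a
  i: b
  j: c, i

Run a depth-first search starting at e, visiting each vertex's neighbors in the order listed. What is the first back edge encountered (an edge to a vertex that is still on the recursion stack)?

c->e

DFS from e (visiting each vertex's neighbors in the order listed); mark gray on enter, black on exit:
e gray
  d gray
    a gray
    a black
    i gray
      b gray
        c gray
          c→e: e is gray → back edge
First back edge: c → e.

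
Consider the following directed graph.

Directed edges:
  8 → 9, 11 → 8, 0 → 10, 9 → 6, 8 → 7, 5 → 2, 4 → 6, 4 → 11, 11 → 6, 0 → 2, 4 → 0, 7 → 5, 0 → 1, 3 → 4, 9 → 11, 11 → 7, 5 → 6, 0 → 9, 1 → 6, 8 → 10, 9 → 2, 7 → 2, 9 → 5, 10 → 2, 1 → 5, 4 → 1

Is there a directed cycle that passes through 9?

Yes

9 is on a cycle iff 9 can reach itself via ≥1 edge.
9 → 11 → 8 → 9 — yes.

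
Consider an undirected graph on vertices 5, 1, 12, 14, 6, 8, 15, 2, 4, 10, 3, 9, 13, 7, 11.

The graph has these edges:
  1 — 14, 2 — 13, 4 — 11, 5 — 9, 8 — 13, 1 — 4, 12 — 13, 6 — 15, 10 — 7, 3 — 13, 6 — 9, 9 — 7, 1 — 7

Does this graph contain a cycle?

DFS, tracking each vertex's parent; an edge to a visited non-parent vertex closes a cycle.
Start from 8:
visit 8 (parent –)
  visit 13 (parent 8)
    13–8: parent, skip
    visit 2 (parent 13)
      2–13: parent, skip
    visit 12 (parent 13)
      12–13: parent, skip
    visit 3 (parent 13)
      3–13: parent, skip
visit 5 (parent –)
  visit 9 (parent 5)
    9–5: parent, skip
    visit 6 (parent 9)
      6–9: parent, skip
      visit 15 (parent 6)
        15–6: parent, skip
    visit 7 (parent 9)
      7–9: parent, skip
      visit 1 (parent 7)
        1–7: parent, skip
        visit 4 (parent 1)
          visit 11 (parent 4)
            11–4: parent, skip
          4–1: parent, skip
        visit 14 (parent 1)
          14–1: parent, skip
      visit 10 (parent 7)
        10–7: parent, skip
No non-parent visited neighbor found — the graph is a forest.

No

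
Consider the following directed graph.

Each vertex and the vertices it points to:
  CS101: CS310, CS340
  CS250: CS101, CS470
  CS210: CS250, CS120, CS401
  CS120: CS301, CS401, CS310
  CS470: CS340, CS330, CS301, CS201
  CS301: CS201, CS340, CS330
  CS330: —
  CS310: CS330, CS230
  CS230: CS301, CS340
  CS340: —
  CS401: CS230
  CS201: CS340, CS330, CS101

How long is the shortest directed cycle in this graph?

5

For each vertex v, BFS finds the shortest path from v back to v.
The shortest such closed walk is CS101 → CS310 → CS230 → CS301 → CS201 → CS101, length 5.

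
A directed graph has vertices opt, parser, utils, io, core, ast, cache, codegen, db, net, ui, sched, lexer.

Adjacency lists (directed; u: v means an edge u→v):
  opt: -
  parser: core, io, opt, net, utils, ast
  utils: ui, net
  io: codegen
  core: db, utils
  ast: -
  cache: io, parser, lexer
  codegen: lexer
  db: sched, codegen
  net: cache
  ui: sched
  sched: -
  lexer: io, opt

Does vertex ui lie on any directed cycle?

No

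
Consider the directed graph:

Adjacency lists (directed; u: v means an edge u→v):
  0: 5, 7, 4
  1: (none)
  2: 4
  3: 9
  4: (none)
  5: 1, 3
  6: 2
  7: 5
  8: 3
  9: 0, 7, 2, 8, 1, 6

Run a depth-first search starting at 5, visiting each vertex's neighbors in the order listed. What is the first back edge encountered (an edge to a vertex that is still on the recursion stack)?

DFS from 5 (visiting each vertex's neighbors in the order listed); mark gray on enter, black on exit:
5 gray
  1 gray
  1 black
  3 gray
    9 gray
      0 gray
        0→5: 5 is gray → back edge
First back edge: 0 → 5.

0→5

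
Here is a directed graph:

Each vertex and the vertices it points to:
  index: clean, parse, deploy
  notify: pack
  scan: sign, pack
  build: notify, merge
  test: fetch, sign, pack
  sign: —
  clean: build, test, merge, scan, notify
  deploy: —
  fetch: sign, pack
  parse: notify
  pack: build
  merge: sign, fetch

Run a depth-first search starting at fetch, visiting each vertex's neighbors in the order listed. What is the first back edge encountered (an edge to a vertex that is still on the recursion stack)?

notify->pack

DFS from fetch (visiting each vertex's neighbors in the order listed); mark gray on enter, black on exit:
fetch gray
  sign gray
  sign black
  pack gray
    build gray
      notify gray
        notify→pack: pack is gray → back edge
First back edge: notify → pack.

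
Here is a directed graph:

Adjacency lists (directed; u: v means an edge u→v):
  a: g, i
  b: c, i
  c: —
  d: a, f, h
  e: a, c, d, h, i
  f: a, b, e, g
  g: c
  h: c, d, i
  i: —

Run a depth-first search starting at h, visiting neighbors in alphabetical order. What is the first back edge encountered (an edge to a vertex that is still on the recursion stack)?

e→d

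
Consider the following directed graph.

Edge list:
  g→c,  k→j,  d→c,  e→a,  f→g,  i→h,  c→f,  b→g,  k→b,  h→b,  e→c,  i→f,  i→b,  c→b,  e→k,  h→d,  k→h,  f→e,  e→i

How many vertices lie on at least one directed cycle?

9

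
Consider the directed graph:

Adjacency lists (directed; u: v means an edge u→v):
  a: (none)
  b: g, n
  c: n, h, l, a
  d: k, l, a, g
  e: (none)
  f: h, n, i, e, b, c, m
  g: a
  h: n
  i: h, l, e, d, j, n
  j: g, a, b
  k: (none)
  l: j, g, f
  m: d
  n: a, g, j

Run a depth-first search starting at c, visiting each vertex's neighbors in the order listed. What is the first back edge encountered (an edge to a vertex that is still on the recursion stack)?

b→n

DFS from c (visiting each vertex's neighbors in the order listed); mark gray on enter, black on exit:
c gray
  n gray
    a gray
    a black
    g gray
      g→a: a black — skip
    g black
    j gray
      j→g: g black — skip
      j→a: a black — skip
      b gray
        b→g: g black — skip
        b→n: n is gray → back edge
First back edge: b → n.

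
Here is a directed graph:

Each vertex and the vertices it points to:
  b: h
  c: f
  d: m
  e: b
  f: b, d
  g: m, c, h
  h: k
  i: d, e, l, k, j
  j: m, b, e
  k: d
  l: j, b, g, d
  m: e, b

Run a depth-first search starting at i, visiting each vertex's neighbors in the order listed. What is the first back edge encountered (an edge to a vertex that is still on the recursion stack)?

DFS from i (visiting each vertex's neighbors in the order listed); mark gray on enter, black on exit:
i gray
  d gray
    m gray
      e gray
        b gray
          h gray
            k gray
              k→d: d is gray → back edge
First back edge: k → d.

k->d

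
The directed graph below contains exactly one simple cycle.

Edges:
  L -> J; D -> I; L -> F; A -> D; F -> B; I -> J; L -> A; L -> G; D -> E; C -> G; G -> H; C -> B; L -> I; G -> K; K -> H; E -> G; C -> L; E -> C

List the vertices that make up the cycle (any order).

DFS with gray/black marking from C:
C gray
  L gray
    G gray
      K gray
        H gray
        H black
      K black
      G→H: H black — skip
    G black
    J gray
    J black
    A gray
      D gray
        I gray
          I→J: J black — skip
        I black
        E gray
          E→C: C is gray → back edge
Back edge closes the cycle C → L → A → D → E → C; its vertices are {A, C, D, E, L}.

A, C, D, E, L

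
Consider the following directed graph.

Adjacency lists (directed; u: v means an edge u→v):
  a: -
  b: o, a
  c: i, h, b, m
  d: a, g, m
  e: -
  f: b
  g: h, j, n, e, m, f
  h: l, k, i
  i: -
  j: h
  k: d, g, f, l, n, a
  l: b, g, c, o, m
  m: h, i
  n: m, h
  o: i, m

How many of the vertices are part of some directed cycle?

12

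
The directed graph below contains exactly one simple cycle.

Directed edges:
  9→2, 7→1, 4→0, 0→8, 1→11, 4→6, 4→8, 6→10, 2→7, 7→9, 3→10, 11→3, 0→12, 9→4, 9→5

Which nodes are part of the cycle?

DFS with gray/black marking from 9:
9 gray
  5 gray
  5 black
  2 gray
    7 gray
      7→9: 9 is gray → back edge
Back edge closes the cycle 9 → 2 → 7 → 9; its vertices are {2, 7, 9}.

2, 7, 9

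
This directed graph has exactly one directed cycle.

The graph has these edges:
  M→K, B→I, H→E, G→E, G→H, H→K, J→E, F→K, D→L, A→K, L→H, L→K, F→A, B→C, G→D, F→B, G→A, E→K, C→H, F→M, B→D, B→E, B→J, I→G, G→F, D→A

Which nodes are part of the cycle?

DFS with gray/black marking from F:
F gray
  K gray
  K black
  A gray
    A→K: K black — skip
  A black
  M gray
    M→K: K black — skip
  M black
  B gray
    E gray
      E→K: K black — skip
    E black
    J gray
      J→E: E black — skip
    J black
    D gray
      L gray
        L→K: K black — skip
        H gray
          H→K: K black — skip
          H→E: E black — skip
        H black
      L black
      D→A: A black — skip
    D black
    C gray
      C→H: H black — skip
    C black
    I gray
      G gray
        G→H: H black — skip
        G→D: D black — skip
        G→E: E black — skip
        G→F: F is gray → back edge
Back edge closes the cycle F → B → I → G → F; its vertices are {B, F, G, I}.

B, F, G, I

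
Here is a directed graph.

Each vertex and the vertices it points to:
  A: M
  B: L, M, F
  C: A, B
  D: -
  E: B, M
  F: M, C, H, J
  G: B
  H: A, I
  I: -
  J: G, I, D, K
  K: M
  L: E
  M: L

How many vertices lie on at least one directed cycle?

A vertex is on a directed cycle iff it belongs to a strongly connected component of size ≥ 2 (or has a self-loop).
The vertices on cycles are {A, B, C, E, F, G, H, J, K, L, M} — 11 in total.

11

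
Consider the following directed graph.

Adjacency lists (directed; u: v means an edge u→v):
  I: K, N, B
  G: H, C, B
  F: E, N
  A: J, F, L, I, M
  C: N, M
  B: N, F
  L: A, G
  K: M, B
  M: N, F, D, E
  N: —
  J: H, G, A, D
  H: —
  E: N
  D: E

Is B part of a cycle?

No

B lies on a cycle iff there is a path from B back to itself.
Exploring from B, it never reaches itself; equivalently, its strongly connected component is a singleton.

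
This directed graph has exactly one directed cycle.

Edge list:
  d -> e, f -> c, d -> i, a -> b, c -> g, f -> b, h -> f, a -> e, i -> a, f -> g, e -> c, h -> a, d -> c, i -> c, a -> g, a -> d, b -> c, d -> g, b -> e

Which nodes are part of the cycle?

DFS with gray/black marking from a:
a gray
  d gray
    g gray
    g black
    c gray
      c→g: g black — skip
    c black
    i gray
      i→a: a is gray → back edge
Back edge closes the cycle a → d → i → a; its vertices are {a, d, i}.

a, d, i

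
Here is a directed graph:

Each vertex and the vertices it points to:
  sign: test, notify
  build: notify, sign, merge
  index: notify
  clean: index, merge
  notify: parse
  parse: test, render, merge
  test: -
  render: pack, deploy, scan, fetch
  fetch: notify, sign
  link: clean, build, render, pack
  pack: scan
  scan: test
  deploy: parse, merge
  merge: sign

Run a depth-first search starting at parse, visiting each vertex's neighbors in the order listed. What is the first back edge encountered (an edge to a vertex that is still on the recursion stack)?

DFS from parse (visiting each vertex's neighbors in the order listed); mark gray on enter, black on exit:
parse gray
  test gray
  test black
  render gray
    pack gray
      scan gray
        scan→test: test black — skip
      scan black
    pack black
    deploy gray
      deploy→parse: parse is gray → back edge
First back edge: deploy → parse.

deploy->parse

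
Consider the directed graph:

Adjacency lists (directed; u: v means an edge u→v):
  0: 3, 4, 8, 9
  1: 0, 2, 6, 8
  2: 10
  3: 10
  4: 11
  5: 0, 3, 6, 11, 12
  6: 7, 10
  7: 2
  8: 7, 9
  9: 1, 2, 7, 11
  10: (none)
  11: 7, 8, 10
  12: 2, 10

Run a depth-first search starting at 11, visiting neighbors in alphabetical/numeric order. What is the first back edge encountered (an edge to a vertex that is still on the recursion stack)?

4->11

DFS from 11 (visiting neighbors in alphabetical/numeric order); mark gray on enter, black on exit:
11 gray
  7 gray
    2 gray
      10 gray
      10 black
    2 black
  7 black
  8 gray
    8→7: 7 black — skip
    9 gray
      1 gray
        0 gray
          3 gray
            3→10: 10 black — skip
          3 black
          4 gray
            4→11: 11 is gray → back edge
First back edge: 4 → 11.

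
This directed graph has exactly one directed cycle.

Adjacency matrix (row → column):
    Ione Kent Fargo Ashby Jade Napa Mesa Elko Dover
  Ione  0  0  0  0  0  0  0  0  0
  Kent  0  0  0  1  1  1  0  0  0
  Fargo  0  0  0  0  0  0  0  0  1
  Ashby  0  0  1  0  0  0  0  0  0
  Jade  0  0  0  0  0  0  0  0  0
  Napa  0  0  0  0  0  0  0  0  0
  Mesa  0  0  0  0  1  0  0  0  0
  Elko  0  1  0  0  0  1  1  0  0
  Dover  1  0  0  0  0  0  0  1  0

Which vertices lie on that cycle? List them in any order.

DFS with gray/black marking from Dover:
Dover gray
  Elko gray
    Kent gray
      Jade gray
      Jade black
      Ashby gray
        Fargo gray
          Fargo→Dover: Dover is gray → back edge
Back edge closes the cycle Dover → Elko → Kent → Ashby → Fargo → Dover; its vertices are {Elko, Kent, Ashby, Dover, Fargo}.

Elko, Kent, Ashby, Dover, Fargo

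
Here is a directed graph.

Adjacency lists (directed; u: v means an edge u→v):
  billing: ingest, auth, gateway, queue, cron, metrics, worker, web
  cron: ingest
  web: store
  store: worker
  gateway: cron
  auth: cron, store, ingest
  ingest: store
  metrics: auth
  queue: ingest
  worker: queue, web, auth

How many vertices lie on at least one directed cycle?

7

A vertex is on a directed cycle iff it belongs to a strongly connected component of size ≥ 2 (or has a self-loop).
The vertices on cycles are {web, auth, cron, queue, store, ingest, worker} — 7 in total.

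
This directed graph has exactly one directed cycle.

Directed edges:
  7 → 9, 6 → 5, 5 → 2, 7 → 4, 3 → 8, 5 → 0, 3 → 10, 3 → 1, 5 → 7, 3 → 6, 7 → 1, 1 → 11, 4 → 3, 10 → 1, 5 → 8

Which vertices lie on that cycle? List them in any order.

3, 4, 5, 6, 7

DFS with gray/black marking from 5:
5 gray
  2 gray
  2 black
  7 gray
    1 gray
      11 gray
      11 black
    1 black
    9 gray
    9 black
    4 gray
      3 gray
        6 gray
          6→5: 5 is gray → back edge
Back edge closes the cycle 5 → 7 → 4 → 3 → 6 → 5; its vertices are {3, 4, 5, 6, 7}.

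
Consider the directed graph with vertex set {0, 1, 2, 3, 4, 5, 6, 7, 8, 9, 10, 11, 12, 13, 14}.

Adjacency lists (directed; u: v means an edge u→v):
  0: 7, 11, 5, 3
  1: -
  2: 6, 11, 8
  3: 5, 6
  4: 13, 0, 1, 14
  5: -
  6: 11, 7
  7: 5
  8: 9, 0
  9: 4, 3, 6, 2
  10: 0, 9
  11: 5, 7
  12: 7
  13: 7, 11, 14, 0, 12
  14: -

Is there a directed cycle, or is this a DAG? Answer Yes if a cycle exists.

DFS with white/gray/black marking, starting from 8:
8 gray
  9 gray
    4 gray
      13 gray
        7 gray
          5 gray
          5 black
        7 black
        11 gray
          11→5: 5 black — skip
          11→7: 7 black — skip
        11 black
        14 gray
        14 black
        0 gray
          0→7: 7 black — skip
          0→11: 11 black — skip
          0→5: 5 black — skip
          3 gray
            3→5: 5 black — skip
            6 gray
              6→11: 11 black — skip
              6→7: 7 black — skip
            6 black
          3 black
        0 black
        12 gray
          12→7: 7 black — skip
        12 black
      13 black
      4→0: 0 black — skip
      1 gray
      1 black
      4→14: 14 black — skip
    4 black
    9→3: 3 black — skip
    9→6: 6 black — skip
    2 gray
      2→6: 6 black — skip
      2→11: 11 black — skip
      2→8: 8 is gray → back edge
Back edge found, so a cycle exists: 8 → 9 → 2 → 8.

Yes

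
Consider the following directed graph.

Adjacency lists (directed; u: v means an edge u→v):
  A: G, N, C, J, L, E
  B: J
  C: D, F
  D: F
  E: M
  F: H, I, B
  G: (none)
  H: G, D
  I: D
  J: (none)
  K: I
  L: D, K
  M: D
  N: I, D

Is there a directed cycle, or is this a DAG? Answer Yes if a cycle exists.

DFS with white/gray/black marking, starting from D:
D gray
  F gray
    H gray
      G gray
      G black
      H→D: D is gray → back edge
Back edge found, so a cycle exists: D → F → H → D.

Yes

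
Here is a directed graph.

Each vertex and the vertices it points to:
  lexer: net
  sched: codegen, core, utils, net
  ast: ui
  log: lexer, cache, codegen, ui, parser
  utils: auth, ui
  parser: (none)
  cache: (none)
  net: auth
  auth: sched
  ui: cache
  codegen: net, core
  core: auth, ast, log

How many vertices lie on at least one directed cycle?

A vertex is on a directed cycle iff it belongs to a strongly connected component of size ≥ 2 (or has a self-loop).
The vertices on cycles are {log, net, auth, core, lexer, sched, utils, codegen} — 8 in total.

8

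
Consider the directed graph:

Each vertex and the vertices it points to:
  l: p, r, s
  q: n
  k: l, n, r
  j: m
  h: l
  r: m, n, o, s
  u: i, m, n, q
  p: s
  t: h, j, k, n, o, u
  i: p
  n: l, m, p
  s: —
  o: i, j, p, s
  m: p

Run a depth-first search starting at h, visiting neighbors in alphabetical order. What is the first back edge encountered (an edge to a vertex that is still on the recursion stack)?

n->l

DFS from h (visiting neighbors in alphabetical order); mark gray on enter, black on exit:
h gray
  l gray
    p gray
      s gray
      s black
    p black
    r gray
      m gray
        m→p: p black — skip
      m black
      n gray
        n→l: l is gray → back edge
First back edge: n → l.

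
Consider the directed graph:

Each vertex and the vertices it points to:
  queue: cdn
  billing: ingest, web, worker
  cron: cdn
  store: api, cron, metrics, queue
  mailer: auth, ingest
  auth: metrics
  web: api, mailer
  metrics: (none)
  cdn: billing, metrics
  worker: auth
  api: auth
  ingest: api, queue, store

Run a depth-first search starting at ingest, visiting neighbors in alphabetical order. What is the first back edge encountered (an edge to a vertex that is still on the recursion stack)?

DFS from ingest (visiting neighbors in alphabetical order); mark gray on enter, black on exit:
ingest gray
  api gray
    auth gray
      metrics gray
      metrics black
    auth black
  api black
  queue gray
    cdn gray
      billing gray
        billing→ingest: ingest is gray → back edge
First back edge: billing → ingest.

billing→ingest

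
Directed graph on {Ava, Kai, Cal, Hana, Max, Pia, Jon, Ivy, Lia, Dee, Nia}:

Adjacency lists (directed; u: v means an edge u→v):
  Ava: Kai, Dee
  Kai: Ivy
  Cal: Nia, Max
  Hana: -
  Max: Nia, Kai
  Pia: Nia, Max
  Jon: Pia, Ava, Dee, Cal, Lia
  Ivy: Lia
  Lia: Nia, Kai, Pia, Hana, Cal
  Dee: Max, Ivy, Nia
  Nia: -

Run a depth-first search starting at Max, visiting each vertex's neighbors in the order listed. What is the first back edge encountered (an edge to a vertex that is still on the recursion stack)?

DFS from Max (visiting each vertex's neighbors in the order listed); mark gray on enter, black on exit:
Max gray
  Nia gray
  Nia black
  Kai gray
    Ivy gray
      Lia gray
        Lia→Nia: Nia black — skip
        Lia→Kai: Kai is gray → back edge
First back edge: Lia → Kai.

Lia->Kai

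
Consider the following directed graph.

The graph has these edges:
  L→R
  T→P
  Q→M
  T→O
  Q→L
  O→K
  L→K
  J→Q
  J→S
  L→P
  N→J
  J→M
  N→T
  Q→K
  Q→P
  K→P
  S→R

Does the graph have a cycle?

No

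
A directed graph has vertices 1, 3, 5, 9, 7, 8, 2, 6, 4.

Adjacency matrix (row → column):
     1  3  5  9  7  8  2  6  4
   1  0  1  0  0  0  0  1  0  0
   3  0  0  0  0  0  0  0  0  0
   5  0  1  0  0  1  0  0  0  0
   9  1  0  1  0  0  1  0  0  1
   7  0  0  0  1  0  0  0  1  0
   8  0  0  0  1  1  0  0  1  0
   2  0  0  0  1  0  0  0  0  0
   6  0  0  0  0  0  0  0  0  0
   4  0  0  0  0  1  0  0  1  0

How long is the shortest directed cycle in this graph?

For each vertex v, BFS finds the shortest path from v back to v.
The shortest such closed walk is 9 → 8 → 9, length 2.

2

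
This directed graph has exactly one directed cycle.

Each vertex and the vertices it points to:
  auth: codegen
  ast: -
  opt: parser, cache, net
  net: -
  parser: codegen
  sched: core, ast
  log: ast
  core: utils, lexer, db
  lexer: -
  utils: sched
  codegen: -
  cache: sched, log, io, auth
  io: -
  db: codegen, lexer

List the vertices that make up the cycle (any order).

core, sched, utils

DFS with gray/black marking from sched:
sched gray
  core gray
    utils gray
      utils→sched: sched is gray → back edge
Back edge closes the cycle sched → core → utils → sched; its vertices are {core, sched, utils}.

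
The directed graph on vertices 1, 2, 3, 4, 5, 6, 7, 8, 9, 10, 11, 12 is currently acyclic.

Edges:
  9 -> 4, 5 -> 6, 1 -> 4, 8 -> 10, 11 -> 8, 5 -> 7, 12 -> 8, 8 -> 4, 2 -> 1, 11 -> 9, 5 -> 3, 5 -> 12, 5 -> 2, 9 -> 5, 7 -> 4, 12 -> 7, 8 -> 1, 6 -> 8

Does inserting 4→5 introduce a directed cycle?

Yes

Adding 4→5 creates a cycle iff 5 can already reach 4.
Path from 5: 5 → 7 → 4.
So 5 → … → 4 → 5 is a cycle.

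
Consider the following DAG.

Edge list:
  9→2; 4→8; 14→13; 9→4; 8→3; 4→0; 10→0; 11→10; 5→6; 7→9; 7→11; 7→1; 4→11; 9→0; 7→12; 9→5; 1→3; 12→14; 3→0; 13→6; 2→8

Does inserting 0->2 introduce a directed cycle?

Adding 0→2 creates a cycle iff 2 can already reach 0.
Path from 2: 2 → 8 → 3 → 0.
So 2 → … → 0 → 2 is a cycle.

Yes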